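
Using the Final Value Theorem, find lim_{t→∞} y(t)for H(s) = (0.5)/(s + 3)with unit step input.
FVT: lim_{t→∞} y(t) = lim_{s→0} s*Y(s) where Y(s) = H(s)/s.
= lim_{s→0} H(s) = H(0) = num(0)/den(0) = 0.5/3 = 0.1667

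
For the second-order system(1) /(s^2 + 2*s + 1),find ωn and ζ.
Standard form: ωn²/(s²+2ζωn·s+ωn²).
const=1=ωn² → ωn=1, s coeff=2=2ζωn → ζ=1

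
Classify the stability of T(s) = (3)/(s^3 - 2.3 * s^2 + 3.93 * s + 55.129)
Denominator: s^3 - 2.3*s^2 + 3.93*s + 55.129 = (s + 2.9)(s^2 - 5.2*s + 19.01). Poles: -2.9, 2.6 + 3.5j, 2.6 - 3.5j. Unstable (2 pole(s) in RHP)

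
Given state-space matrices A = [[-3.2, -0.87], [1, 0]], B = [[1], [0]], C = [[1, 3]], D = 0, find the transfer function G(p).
G(p) = C(pI - A)⁻¹B + D.
Characteristic polynomial det(pI - A) = p^2 + 3.2*p + 0.87.
Numerator from C·adj(pI-A)·B + D·det(pI-A) = p + 3.
G(p) = (p + 3)/(p^2 + 3.2*p + 0.87)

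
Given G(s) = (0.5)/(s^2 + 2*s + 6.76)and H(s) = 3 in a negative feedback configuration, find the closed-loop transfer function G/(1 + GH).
Closed-loop T = G/(1+GH).
Numerator: G_num * H_den = 0.5.
Denominator: G_den * H_den + G_num * H_num = (s^2 + 2*s + 6.76) + (1.5) = s^2 + 2*s + 8.26.
T(s) = (0.5)/(s^2 + 2*s + 8.26)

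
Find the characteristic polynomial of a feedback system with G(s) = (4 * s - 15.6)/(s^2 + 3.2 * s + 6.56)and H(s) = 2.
Characteristic poly = G_den * H_den + G_num * H_num = (s^2 + 3.2*s + 6.56) + (8*s - 31.2) = s^2 + 11.2*s - 24.64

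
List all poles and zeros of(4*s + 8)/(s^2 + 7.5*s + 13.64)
Set denominator = 0: s^2 + 7.5*s + 13.64 = (s + 3.1)(s + 4.4) = 0 → Poles: -3.1, -4.4
Set numerator = 0: 4*s + 8 = 0 → Zeros: -2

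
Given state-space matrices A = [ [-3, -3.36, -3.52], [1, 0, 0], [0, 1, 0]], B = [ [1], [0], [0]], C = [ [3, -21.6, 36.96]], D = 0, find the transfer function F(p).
F(p) = C(pI - A)⁻¹B + D.
Characteristic polynomial det(pI - A) = p^3 + 3*p^2 + 3.36*p + 3.52.
Numerator from C·adj(pI-A)·B + D·det(pI-A) = 3*p^2 - 21.6*p + 36.96.
F(p) = (3*p^2 - 21.6*p + 36.96)/(p^3 + 3*p^2 + 3.36*p + 3.52)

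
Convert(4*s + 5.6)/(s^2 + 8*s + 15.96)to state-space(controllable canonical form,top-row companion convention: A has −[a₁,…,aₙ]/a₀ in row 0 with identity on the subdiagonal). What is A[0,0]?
Reachable canonical form for den = s^2 + 8*s + 15.96: top row of A = -[a₁,a₂,...,aₙ]/a₀, ones on the subdiagonal, zeros elsewhere.
A = [[-8, -15.96], [1, 0]].
A[0,0] = -8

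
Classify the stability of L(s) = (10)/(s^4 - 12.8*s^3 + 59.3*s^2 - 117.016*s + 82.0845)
Denominator: s^4 - 12.8*s^3 + 59.3*s^2 - 117.016*s + 82.0845 = (s - 3.7)(s - 1.7)(s - 4.5)(s - 2.9). Poles: 1.7, 2.9, 3.7, 4.5. Unstable (4 pole(s) in RHP)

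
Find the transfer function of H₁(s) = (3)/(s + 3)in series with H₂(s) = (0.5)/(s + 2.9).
Series: H = H₁ · H₂ = (n₁·n₂)/(d₁·d₂).
Num: n₁·n₂ = 1.5. Den: d₁·d₂ = s^2 + 5.9*s + 8.7.
H(s) = (1.5)/(s^2 + 5.9*s + 8.7)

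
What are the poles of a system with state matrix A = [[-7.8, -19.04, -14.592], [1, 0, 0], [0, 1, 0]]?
Eigenvalues solve det(λI - A) = 0.
Characteristic polynomial: λ^3 + 7.8*λ^2 + 19.04*λ + 14.592 = 0.
Factor: (λ + 3.8)(λ + 1.6)(λ + 2.4) = 0.
Roots: -1.6, -2.4, -3.8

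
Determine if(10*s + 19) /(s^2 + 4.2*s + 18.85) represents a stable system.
Denominator: s^2 + 4.2*s + 18.85. Poles: -2.1 + 3.8j, -2.1 - 3.8j. All Re(p)<0: Yes (stable)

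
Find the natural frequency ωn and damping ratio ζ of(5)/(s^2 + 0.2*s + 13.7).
Underdamped: complex pole -0.1 + 3.7j. ωn = |pole| = 3.701, ζ = -Re(pole)/ωn = 0.02702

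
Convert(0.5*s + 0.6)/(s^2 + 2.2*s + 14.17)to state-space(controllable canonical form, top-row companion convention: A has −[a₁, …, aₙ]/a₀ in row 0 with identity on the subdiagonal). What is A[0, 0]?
Reachable canonical form for den = s^2 + 2.2*s + 14.17: top row of A = -[a₁,a₂,...,aₙ]/a₀, ones on the subdiagonal, zeros elsewhere.
A = [[-2.2, -14.17], [1, 0]].
A[0,0] = -2.2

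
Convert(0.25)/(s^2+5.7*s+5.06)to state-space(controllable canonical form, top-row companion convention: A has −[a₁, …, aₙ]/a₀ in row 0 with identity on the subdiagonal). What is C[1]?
Reachable canonical form: C = numerator coefficients (right-aligned, zero-padded to length n).
num = 0.25, C = [[0, 0.25]].
C[1] = 0.25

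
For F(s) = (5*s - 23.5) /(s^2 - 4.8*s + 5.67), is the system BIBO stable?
Denominator: s^2 - 4.8*s + 5.67 = (s - 2.7)(s - 2.1). Poles: 2.1, 2.7. All Re(p)<0: No (unstable)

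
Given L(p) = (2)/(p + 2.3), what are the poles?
Set denominator = 0: p + 2.3 = 0 → Poles: -2.3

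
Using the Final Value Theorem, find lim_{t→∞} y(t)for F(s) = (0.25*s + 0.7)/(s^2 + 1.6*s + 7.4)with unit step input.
FVT: lim_{t→∞} y(t) = lim_{s→0} s*Y(s) where Y(s) = F(s)/s.
= lim_{s→0} F(s) = F(0) = num(0)/den(0) = 0.7/7.4 = 0.09459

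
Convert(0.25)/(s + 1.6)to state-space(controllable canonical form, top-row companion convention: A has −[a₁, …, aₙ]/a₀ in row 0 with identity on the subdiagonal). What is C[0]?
Reachable canonical form: C = numerator coefficients (right-aligned, zero-padded to length n).
num = 0.25, C = [[0.25]].
C[0] = 0.25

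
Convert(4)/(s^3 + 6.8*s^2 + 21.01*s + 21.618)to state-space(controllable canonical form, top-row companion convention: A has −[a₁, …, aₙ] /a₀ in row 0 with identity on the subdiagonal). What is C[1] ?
Reachable canonical form: C = numerator coefficients (right-aligned, zero-padded to length n).
num = 4, C = [[0, 0, 4]].
C[1] = 0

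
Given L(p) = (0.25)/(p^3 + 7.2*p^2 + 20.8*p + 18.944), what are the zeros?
Numerator is a nonzero constant (0.25) → Zeros: none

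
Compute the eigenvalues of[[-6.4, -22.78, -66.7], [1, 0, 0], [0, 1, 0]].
Eigenvalues solve det(λI - A) = 0.
Characteristic polynomial: λ^3 + 6.4*λ^2 + 22.78*λ + 66.7 = 0.
Factor: (λ + 4.6)(λ^2 + 1.8*λ + 14.5) = 0.
Roots: -0.9 + 3.7j, -0.9 - 3.7j, -4.6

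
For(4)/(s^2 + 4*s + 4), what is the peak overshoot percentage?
Standard form: ωn²/(s²+2ζωn·s+ωn²) → ωn = 2, ζ = 1.
ζ ≥ 1, so the response is non-oscillatory: peak overshoot = 0%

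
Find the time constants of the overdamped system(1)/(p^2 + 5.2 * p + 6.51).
Overdamped: real poles at -3.1, -2.1. τ = -1/pole → τ₁ = 0.3226, τ₂ = 0.4762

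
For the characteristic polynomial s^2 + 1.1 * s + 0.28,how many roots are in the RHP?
s^2 + 1.1*s + 0.28 = (s + 0.7)(s + 0.4). Poles: -0.4, -0.7. RHP poles (Re>0): 0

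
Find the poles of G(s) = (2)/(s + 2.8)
Set denominator = 0: s + 2.8 = 0 → Poles: -2.8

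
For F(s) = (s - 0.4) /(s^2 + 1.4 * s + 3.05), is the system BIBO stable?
Denominator: s^2 + 1.4*s + 3.05. Poles: -0.7 + 1.6j, -0.7 - 1.6j. All Re(p)<0: Yes (stable)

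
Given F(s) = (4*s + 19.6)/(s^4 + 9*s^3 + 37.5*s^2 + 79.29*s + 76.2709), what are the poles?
Set denominator = 0: s^4 + 9*s^3 + 37.5*s^2 + 79.29*s + 76.2709 = (s^2 + 5*s + 8.21)(s^2 + 4*s + 9.29) = 0 → Poles: -2 + 2.3j, -2 - 2.3j, -2.5 + 1.4j, -2.5 - 1.4j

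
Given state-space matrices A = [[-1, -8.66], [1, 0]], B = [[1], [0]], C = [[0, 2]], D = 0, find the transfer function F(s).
F(s) = C(sI - A)⁻¹B + D.
Characteristic polynomial det(sI - A) = s^2 + s + 8.66.
Numerator from C·adj(sI-A)·B + D·det(sI-A) = 2.
F(s) = (2)/(s^2 + s + 8.66)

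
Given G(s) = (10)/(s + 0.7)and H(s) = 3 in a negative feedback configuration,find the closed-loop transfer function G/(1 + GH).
Closed-loop T = G/(1+GH).
Numerator: G_num * H_den = 10.
Denominator: G_den * H_den + G_num * H_num = (s + 0.7) + (30) = s + 30.7.
T(s) = (10)/(s + 30.7)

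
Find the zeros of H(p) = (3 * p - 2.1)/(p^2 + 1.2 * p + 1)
Set numerator = 0: 3*p - 2.1 = 0 → Zeros: 0.7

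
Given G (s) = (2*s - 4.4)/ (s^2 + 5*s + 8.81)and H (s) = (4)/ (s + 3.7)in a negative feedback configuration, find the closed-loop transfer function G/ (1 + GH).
Closed-loop T = G/(1+GH).
Numerator: G_num * H_den = 2*s^2 + 3*s - 16.28.
Denominator: G_den * H_den + G_num * H_num = (s^3 + 8.7*s^2 + 27.31*s + 32.597) + (8*s - 17.6) = s^3 + 8.7*s^2 + 35.31*s + 14.997.
T(s) = (2*s^2 + 3*s - 16.28)/(s^3 + 8.7*s^2 + 35.31*s + 14.997)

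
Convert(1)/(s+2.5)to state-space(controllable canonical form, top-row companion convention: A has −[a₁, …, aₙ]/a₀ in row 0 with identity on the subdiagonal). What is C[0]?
Reachable canonical form: C = numerator coefficients (right-aligned, zero-padded to length n).
num = 1, C = [[1]].
C[0] = 1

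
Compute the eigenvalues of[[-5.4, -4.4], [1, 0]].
Eigenvalues solve det(λI - A) = 0.
Characteristic polynomial: λ^2 + 5.4*λ + 4.4 = 0.
Factor: (λ + 1)(λ + 4.4) = 0.
Roots: -1, -4.4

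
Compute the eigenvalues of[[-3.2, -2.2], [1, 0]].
Eigenvalues solve det(λI - A) = 0.
Characteristic polynomial: λ^2 + 3.2*λ + 2.2 = 0.
Factor: (λ + 2.2)(λ + 1) = 0.
Roots: -1, -2.2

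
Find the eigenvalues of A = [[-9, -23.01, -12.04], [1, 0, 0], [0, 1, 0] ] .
Eigenvalues solve det(λI - A) = 0.
Characteristic polynomial: λ^3 + 9*λ^2 + 23.01*λ + 12.04 = 0.
Factor: (λ + 4)(λ + 0.7)(λ + 4.3) = 0.
Roots: -0.7, -4, -4.3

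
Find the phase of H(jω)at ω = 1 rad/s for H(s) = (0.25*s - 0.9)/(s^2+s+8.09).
Substitute s = j*1: H(j1) = -0.119587 + 0.0521279j.
∠H(j1) = atan2(Im, Re) = atan2(0.0521279, -0.119587) = 156.45°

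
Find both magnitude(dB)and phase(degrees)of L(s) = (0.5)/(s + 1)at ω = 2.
Substitute s = j*2: L(j2) = 0.1 - 0.2j.
|L| = 20*log₁₀(sqrt(Re²+Im²)) = -13.01 dB.
∠L = atan2(Im, Re) = -63.43°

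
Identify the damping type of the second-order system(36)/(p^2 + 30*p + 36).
Standard form: ωn²/(p²+2ζωn·p+ωn²) gives ωn=6, ζ=2.5.
Overdamped (ζ = 2.5 > 1)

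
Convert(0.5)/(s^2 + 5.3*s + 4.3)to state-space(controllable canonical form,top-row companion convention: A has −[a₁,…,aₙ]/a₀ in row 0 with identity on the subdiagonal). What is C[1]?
Reachable canonical form: C = numerator coefficients (right-aligned, zero-padded to length n).
num = 0.5, C = [[0, 0.5]].
C[1] = 0.5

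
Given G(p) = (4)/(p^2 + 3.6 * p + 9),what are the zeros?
Numerator is a nonzero constant (4) → Zeros: none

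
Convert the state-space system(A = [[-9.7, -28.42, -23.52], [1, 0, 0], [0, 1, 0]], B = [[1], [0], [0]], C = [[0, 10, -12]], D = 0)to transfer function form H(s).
H(s) = C(sI - A)⁻¹B + D.
Characteristic polynomial det(sI - A) = s^3 + 9.7*s^2 + 28.42*s + 23.52.
Numerator from C·adj(sI-A)·B + D·det(sI-A) = 10*s - 12.
H(s) = (10*s - 12)/(s^3 + 9.7*s^2 + 28.42*s + 23.52)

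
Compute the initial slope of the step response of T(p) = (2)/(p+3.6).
IVT: y'(0⁺) = lim_{p→∞} p²·Y(p) = lim_{p→∞} p·T(p).
deg(num) = 0, deg(den) = 1, relative degree = 1, so p·T(p) → (leading num)/(leading den) = 2/1 = 2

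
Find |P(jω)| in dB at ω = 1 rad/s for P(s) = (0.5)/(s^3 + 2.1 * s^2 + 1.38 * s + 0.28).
Substitute s = j*1: P(j1) = -0.263249 - 0.0549641j.
|P(j1)| = sqrt(Re² + Im²) = 0.2689.
20*log₁₀(0.2689) = -11.41 dB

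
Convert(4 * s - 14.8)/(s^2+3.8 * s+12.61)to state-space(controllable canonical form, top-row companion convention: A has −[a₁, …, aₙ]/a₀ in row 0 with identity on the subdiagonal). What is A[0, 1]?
Reachable canonical form for den = s^2 + 3.8*s + 12.61: top row of A = -[a₁,a₂,...,aₙ]/a₀, ones on the subdiagonal, zeros elsewhere.
A = [[-3.8, -12.61], [1, 0]].
A[0,1] = -12.61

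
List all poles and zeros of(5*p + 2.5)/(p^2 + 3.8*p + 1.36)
Set denominator = 0: p^2 + 3.8*p + 1.36 = (p + 0.4)(p + 3.4) = 0 → Poles: -0.4, -3.4
Set numerator = 0: 5*p + 2.5 = 0 → Zeros: -0.5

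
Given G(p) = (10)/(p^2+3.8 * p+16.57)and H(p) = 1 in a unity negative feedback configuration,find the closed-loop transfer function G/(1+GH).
Closed-loop T = G/(1+GH).
Numerator: G_num * H_den = 10.
Denominator: G_den * H_den + G_num * H_num = (p^2 + 3.8*p + 16.57) + (10) = p^2 + 3.8*p + 26.57.
T(p) = (10)/(p^2 + 3.8*p + 26.57)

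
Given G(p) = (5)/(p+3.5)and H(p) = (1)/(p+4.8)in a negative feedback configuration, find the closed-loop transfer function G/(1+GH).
Closed-loop T = G/(1+GH).
Numerator: G_num * H_den = 5*p + 24.
Denominator: G_den * H_den + G_num * H_num = (p^2 + 8.3*p + 16.8) + (5) = p^2 + 8.3*p + 21.8.
T(p) = (5*p + 24)/(p^2 + 8.3*p + 21.8)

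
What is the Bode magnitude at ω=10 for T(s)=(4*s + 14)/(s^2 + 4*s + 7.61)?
Substitute s = j*10: T(j10) = 0.030243 - 0.419854j.
|T(j10)| = sqrt(Re² + Im²) = 0.4209.
20*log₁₀(0.4209) = -7.52 dB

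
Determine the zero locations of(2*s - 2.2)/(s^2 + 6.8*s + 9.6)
Set numerator = 0: 2*s - 2.2 = 0 → Zeros: 1.1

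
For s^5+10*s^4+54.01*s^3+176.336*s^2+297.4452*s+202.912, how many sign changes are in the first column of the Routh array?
Routh array:
s^5: [1, 54.01, 297.4452]; s^4: [10, 176.336, 202.912]; s^3: [36.3764, 277.154]; s^2: [100.145, 202.912]; s^1: [203.449]; s^0: [202.912]
First column: [1, 10, 36.3764, 100.145, 203.449, 202.912]. Sign changes = 0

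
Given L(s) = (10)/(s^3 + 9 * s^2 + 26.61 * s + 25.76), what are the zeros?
Numerator is a nonzero constant (10) → Zeros: none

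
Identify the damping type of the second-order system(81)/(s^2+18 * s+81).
Standard form: ωn²/(s²+2ζωn·s+ωn²) gives ωn=9, ζ=1.
Critically damped (ζ = 1)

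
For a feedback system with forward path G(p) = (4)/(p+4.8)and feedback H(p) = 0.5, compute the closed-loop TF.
Closed-loop T = G/(1+GH).
Numerator: G_num * H_den = 4.
Denominator: G_den * H_den + G_num * H_num = (p + 4.8) + (2) = p + 6.8.
T(p) = (4)/(p + 6.8)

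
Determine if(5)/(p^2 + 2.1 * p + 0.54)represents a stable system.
Denominator: p^2 + 2.1*p + 0.54 = (p + 1.8)(p + 0.3). Poles: -0.3, -1.8. All Re(p)<0: Yes (stable)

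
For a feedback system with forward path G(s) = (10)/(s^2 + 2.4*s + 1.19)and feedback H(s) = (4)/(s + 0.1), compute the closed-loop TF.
Closed-loop T = G/(1+GH).
Numerator: G_num * H_den = 10*s + 1.
Denominator: G_den * H_den + G_num * H_num = (s^3 + 2.5*s^2 + 1.43*s + 0.119) + (40) = s^3 + 2.5*s^2 + 1.43*s + 40.119.
T(s) = (10*s + 1)/(s^3 + 2.5*s^2 + 1.43*s + 40.119)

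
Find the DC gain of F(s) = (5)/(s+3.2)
DC gain = F(0) = num(0)/den(0) = 5/3.2 = 1.562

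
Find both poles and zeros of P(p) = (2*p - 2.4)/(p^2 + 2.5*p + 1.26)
Set denominator = 0: p^2 + 2.5*p + 1.26 = (p + 0.7)(p + 1.8) = 0 → Poles: -0.7, -1.8
Set numerator = 0: 2*p - 2.4 = 0 → Zeros: 1.2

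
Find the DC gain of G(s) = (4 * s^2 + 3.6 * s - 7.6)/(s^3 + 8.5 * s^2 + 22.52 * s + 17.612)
DC gain = G(0) = num(0)/den(0) = -7.6/17.612 = -0.4315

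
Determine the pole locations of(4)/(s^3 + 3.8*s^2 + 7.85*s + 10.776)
Set denominator = 0: s^3 + 3.8*s^2 + 7.85*s + 10.776 = (s + 2.4)(s^2 + 1.4*s + 4.49) = 0 → Poles: -0.7 + 2j, -0.7 - 2j, -2.4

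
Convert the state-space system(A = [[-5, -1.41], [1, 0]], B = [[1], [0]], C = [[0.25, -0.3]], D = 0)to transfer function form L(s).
L(s) = C(sI - A)⁻¹B + D.
Characteristic polynomial det(sI - A) = s^2 + 5*s + 1.41.
Numerator from C·adj(sI-A)·B + D·det(sI-A) = 0.25*s - 0.3.
L(s) = (0.25*s - 0.3)/(s^2 + 5*s + 1.41)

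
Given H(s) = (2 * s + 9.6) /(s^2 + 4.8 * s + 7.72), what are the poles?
Set denominator = 0: s^2 + 4.8*s + 7.72 = 0 → Poles: -2.4 + 1.4j, -2.4 - 1.4j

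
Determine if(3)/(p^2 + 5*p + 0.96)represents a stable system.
Denominator: p^2 + 5*p + 0.96 = (p + 0.2)(p + 4.8). Poles: -0.2, -4.8. All Re(p)<0: Yes (stable)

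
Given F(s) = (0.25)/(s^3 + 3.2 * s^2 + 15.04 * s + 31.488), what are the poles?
Set denominator = 0: s^3 + 3.2*s^2 + 15.04*s + 31.488 = (s + 2.4)(s^2 + 0.8*s + 13.12) = 0 → Poles: -0.4 + 3.6j, -0.4 - 3.6j, -2.4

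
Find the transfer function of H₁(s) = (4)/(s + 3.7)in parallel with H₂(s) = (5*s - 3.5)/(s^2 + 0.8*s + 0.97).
Parallel: H = H₁ + H₂ = (n₁·d₂ + n₂·d₁)/(d₁·d₂).
n₁·d₂ = 4*s^2 + 3.2*s + 3.88. n₂·d₁ = 5*s^2 + 15*s - 12.95. Sum = 9*s^2 + 18.2*s - 9.07. d₁·d₂ = s^3 + 4.5*s^2 + 3.93*s + 3.589.
H(s) = (9*s^2 + 18.2*s - 9.07)/(s^3 + 4.5*s^2 + 3.93*s + 3.589)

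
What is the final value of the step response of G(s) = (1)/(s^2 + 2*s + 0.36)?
FVT: lim_{t→∞} y(t) = lim_{s→0} s*Y(s) where Y(s) = G(s)/s.
= lim_{s→0} G(s) = G(0) = num(0)/den(0) = 1/0.36 = 2.778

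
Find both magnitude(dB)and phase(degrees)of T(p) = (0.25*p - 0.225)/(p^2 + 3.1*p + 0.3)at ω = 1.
Substitute p = j*1: T(j1) = 0.0923267 + 0.0517327j.
|T| = 20*log₁₀(sqrt(Re²+Im²)) = -19.51 dB.
∠T = atan2(Im, Re) = 29.26°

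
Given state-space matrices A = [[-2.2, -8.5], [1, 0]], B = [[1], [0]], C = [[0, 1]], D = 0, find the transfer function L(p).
L(p) = C(pI - A)⁻¹B + D.
Characteristic polynomial det(pI - A) = p^2 + 2.2*p + 8.5.
Numerator from C·adj(pI-A)·B + D·det(pI-A) = 1.
L(p) = (1)/(p^2 + 2.2*p + 8.5)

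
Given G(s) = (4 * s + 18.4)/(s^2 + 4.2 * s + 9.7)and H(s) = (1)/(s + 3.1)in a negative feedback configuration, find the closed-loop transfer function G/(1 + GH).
Closed-loop T = G/(1+GH).
Numerator: G_num * H_den = 4*s^2 + 30.8*s + 57.04.
Denominator: G_den * H_den + G_num * H_num = (s^3 + 7.3*s^2 + 22.72*s + 30.07) + (4*s + 18.4) = s^3 + 7.3*s^2 + 26.72*s + 48.47.
T(s) = (4*s^2 + 30.8*s + 57.04)/(s^3 + 7.3*s^2 + 26.72*s + 48.47)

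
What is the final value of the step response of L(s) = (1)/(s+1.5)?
FVT: lim_{t→∞} y(t) = lim_{s→0} s*Y(s) where Y(s) = L(s)/s.
= lim_{s→0} L(s) = L(0) = num(0)/den(0) = 1/1.5 = 0.6667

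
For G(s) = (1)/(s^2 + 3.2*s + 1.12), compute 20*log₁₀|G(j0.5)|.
Substitute s = j*0.5: G(j0.5) = 0.262293 - 0.482378j.
|G(j0.5)| = sqrt(Re² + Im²) = 0.5491.
20*log₁₀(0.5491) = -5.21 dB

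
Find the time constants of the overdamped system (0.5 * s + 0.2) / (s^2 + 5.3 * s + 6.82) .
Overdamped: real poles at -2.2, -3.1. τ = -1/pole → τ₁ = 0.4545, τ₂ = 0.3226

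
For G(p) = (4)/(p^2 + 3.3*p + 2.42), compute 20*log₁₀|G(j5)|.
Substitute p = j*5: G(j5) = -0.115483 - 0.0843875j.
|G(j5)| = sqrt(Re² + Im²) = 0.143.
20*log₁₀(0.143) = -16.89 dB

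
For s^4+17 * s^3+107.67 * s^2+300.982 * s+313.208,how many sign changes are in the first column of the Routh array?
Routh array:
s^4: [1, 107.67, 313.208]; s^3: [17, 300.982]; s^2: [89.9652, 313.208]; s^1: [241.798]; s^0: [313.208]
First column: [1, 17, 89.9652, 241.798, 313.208]. Sign changes = 0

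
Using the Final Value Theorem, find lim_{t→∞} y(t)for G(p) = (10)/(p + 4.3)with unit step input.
FVT: lim_{t→∞} y(t) = lim_{p→0} p*Y(p) where Y(p) = G(p)/p.
= lim_{p→0} G(p) = G(0) = num(0)/den(0) = 10/4.3 = 2.326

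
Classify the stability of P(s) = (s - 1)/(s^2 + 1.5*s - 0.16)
Denominator: s^2 + 1.5*s - 0.16 = (s - 0.1)(s + 1.6). Poles: -1.6, 0.1. Unstable (1 pole(s) in RHP)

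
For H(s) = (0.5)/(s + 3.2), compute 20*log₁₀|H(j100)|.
Substitute s = j*100: H(j100) = 0.000159836 - 0.00499489j.
|H(j100)| = sqrt(Re² + Im²) = 0.004997.
20*log₁₀(0.004997) = -46.03 dB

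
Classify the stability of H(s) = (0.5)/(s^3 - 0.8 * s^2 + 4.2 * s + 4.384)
Denominator: s^3 - 0.8*s^2 + 4.2*s + 4.384 = (s + 0.8)(s^2 - 1.6*s + 5.48). Poles: -0.8, 0.8 + 2.2j, 0.8 - 2.2j. Unstable (2 pole(s) in RHP)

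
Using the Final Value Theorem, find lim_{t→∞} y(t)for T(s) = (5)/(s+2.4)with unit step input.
FVT: lim_{t→∞} y(t) = lim_{s→0} s*Y(s) where Y(s) = T(s)/s.
= lim_{s→0} T(s) = T(0) = num(0)/den(0) = 5/2.4 = 2.083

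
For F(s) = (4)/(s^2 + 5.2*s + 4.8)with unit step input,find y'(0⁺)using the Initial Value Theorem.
IVT: y'(0⁺) = lim_{s→∞} s²·Y(s) = lim_{s→∞} s·F(s).
deg(num) = 0, deg(den) = 2, relative degree = 2 ≥ 2, so s·F(s) → 0. Initial slope = 0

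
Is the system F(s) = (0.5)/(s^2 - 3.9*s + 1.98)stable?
Denominator: s^2 - 3.9*s + 1.98 = (s - 0.6)(s - 3.3). Poles: 0.6, 3.3. All Re(p)<0: No (unstable)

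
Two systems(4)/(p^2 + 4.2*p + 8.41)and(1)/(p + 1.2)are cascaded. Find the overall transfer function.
Series: H = H₁ · H₂ = (n₁·n₂)/(d₁·d₂).
Num: n₁·n₂ = 4. Den: d₁·d₂ = p^3 + 5.4*p^2 + 13.45*p + 10.092.
H(p) = (4)/(p^3 + 5.4*p^2 + 13.45*p + 10.092)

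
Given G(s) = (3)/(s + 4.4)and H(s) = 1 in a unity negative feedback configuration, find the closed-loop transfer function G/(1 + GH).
Closed-loop T = G/(1+GH).
Numerator: G_num * H_den = 3.
Denominator: G_den * H_den + G_num * H_num = (s + 4.4) + (3) = s + 7.4.
T(s) = (3)/(s + 7.4)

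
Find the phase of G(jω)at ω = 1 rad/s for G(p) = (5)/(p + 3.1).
Substitute p = j*1: G(j1) = 1.46089 - 0.471254j.
∠G(j1) = atan2(Im, Re) = atan2(-0.471254, 1.46089) = -17.88°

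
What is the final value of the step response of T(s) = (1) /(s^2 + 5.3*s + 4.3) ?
FVT: lim_{t→∞} y(t) = lim_{s→0} s*Y(s) where Y(s) = T(s)/s.
= lim_{s→0} T(s) = T(0) = num(0)/den(0) = 1/4.3 = 0.2326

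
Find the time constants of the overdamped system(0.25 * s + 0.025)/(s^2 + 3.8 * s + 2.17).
Overdamped: real poles at -3.1, -0.7. τ = -1/pole → τ₁ = 0.3226, τ₂ = 1.429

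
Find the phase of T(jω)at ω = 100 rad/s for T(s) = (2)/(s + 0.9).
Substitute s = j*100: T(j100) = 0.000179985 - 0.0199984j.
∠T(j100) = atan2(Im, Re) = atan2(-0.0199984, 0.000179985) = -89.48°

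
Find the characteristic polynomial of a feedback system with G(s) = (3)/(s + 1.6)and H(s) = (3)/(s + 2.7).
Characteristic poly = G_den * H_den + G_num * H_num = (s^2 + 4.3*s + 4.32) + (9) = s^2 + 4.3*s + 13.32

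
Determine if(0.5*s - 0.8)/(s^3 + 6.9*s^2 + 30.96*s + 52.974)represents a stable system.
Denominator: s^3 + 6.9*s^2 + 30.96*s + 52.974 = (s + 2.7)(s^2 + 4.2*s + 19.62). Poles: -2.1 + 3.9j, -2.1 - 3.9j, -2.7. All Re(p)<0: Yes (stable)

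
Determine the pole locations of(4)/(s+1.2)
Set denominator = 0: s + 1.2 = 0 → Poles: -1.2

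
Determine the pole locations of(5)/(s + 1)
Set denominator = 0: s + 1 = 0 → Poles: -1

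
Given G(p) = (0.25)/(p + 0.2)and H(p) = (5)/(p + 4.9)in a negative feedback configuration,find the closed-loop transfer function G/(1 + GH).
Closed-loop T = G/(1+GH).
Numerator: G_num * H_den = 0.25*p + 1.225.
Denominator: G_den * H_den + G_num * H_num = (p^2 + 5.1*p + 0.98) + (1.25) = p^2 + 5.1*p + 2.23.
T(p) = (0.25*p + 1.225)/(p^2 + 5.1*p + 2.23)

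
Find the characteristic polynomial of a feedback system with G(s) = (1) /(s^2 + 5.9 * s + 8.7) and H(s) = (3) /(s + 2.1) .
Characteristic poly = G_den * H_den + G_num * H_num = (s^3 + 8*s^2 + 21.09*s + 18.27) + (3) = s^3 + 8*s^2 + 21.09*s + 21.27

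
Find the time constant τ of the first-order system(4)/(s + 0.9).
First-order system: τ = -1/pole. Pole = -0.9. τ = -1/(-0.9) = 1.111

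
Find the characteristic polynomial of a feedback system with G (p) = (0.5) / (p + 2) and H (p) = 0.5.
Characteristic poly = G_den * H_den + G_num * H_num = (p + 2) + (0.25) = p + 2.25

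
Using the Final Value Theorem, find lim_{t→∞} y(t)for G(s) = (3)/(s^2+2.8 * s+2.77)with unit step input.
FVT: lim_{t→∞} y(t) = lim_{s→0} s*Y(s) where Y(s) = G(s)/s.
= lim_{s→0} G(s) = G(0) = num(0)/den(0) = 3/2.77 = 1.083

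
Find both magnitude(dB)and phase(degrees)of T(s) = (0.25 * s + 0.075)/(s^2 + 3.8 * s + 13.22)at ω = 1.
Substitute s = j*1: T(j1) = 0.0113972 + 0.0169141j.
|T| = 20*log₁₀(sqrt(Re²+Im²)) = -33.81 dB.
∠T = atan2(Im, Re) = 56.03°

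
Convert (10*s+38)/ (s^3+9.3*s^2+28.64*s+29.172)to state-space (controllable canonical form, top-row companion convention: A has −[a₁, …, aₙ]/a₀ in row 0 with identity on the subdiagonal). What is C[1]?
Reachable canonical form: C = numerator coefficients (right-aligned, zero-padded to length n).
num = 10*s + 38, C = [[0, 10, 38]].
C[1] = 10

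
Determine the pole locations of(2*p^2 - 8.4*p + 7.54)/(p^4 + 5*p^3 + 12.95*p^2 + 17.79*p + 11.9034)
Set denominator = 0: p^4 + 5*p^3 + 12.95*p^2 + 17.79*p + 11.9034 = (p^2 + 3*p + 3.06)(p^2 + 2*p + 3.89) = 0 → Poles: -1 + 1.7j, -1 - 1.7j, -1.5 + 0.9j, -1.5 - 0.9j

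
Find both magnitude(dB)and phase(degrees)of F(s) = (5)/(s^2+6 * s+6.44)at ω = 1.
Substitute s = j*1: F(j1) = 0.414675 - 0.457362j.
|F| = 20*log₁₀(sqrt(Re²+Im²)) = -4.19 dB.
∠F = atan2(Im, Re) = -47.80°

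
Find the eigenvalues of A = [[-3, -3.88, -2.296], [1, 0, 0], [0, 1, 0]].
Eigenvalues solve det(λI - A) = 0.
Characteristic polynomial: λ^3 + 3*λ^2 + 3.88*λ + 2.296 = 0.
Factor: (λ + 1.4)(λ^2 + 1.6*λ + 1.64) = 0.
Roots: -0.8 + 1j, -0.8 - 1j, -1.4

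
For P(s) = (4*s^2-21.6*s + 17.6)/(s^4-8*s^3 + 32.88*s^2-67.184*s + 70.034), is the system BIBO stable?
Denominator: s^4 - 8*s^3 + 32.88*s^2 - 67.184*s + 70.034 = (s^2 - 3.8*s + 7.22)(s^2 - 4.2*s + 9.7). Poles: 1.9 + 1.9j, 1.9 - 1.9j, 2.1 + 2.3j, 2.1 - 2.3j. All Re(p)<0: No (unstable)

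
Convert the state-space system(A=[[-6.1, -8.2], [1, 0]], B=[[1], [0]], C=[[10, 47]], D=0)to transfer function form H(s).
H(s) = C(sI - A)⁻¹B + D.
Characteristic polynomial det(sI - A) = s^2 + 6.1*s + 8.2.
Numerator from C·adj(sI-A)·B + D·det(sI-A) = 10*s + 47.
H(s) = (10*s + 47)/(s^2 + 6.1*s + 8.2)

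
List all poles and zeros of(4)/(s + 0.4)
Set denominator = 0: s + 0.4 = 0 → Poles: -0.4
Numerator is a nonzero constant (4) → Zeros: none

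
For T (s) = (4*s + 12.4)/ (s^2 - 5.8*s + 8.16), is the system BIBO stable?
Denominator: s^2 - 5.8*s + 8.16 = (s - 2.4)(s - 3.4). Poles: 2.4, 3.4. All Re(p)<0: No (unstable)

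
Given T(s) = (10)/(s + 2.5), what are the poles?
Set denominator = 0: s + 2.5 = 0 → Poles: -2.5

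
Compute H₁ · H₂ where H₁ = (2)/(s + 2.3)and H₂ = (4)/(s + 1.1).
Series: H = H₁ · H₂ = (n₁·n₂)/(d₁·d₂).
Num: n₁·n₂ = 8. Den: d₁·d₂ = s^2 + 3.4*s + 2.53.
H(s) = (8)/(s^2 + 3.4*s + 2.53)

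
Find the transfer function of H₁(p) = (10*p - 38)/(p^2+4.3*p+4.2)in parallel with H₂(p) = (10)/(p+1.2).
Parallel: H = H₁ + H₂ = (n₁·d₂ + n₂·d₁)/(d₁·d₂).
n₁·d₂ = 10*p^2 - 26*p - 45.6. n₂·d₁ = 10*p^2 + 43*p + 42. Sum = 20*p^2 + 17*p - 3.6. d₁·d₂ = p^3 + 5.5*p^2 + 9.36*p + 5.04.
H(p) = (20*p^2 + 17*p - 3.6)/(p^3 + 5.5*p^2 + 9.36*p + 5.04)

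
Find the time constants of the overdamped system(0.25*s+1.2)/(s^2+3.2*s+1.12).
Overdamped: real poles at -2.8, -0.4. τ = -1/pole → τ₁ = 0.3571, τ₂ = 2.5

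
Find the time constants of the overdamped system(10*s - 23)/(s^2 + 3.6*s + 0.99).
Overdamped: real poles at -0.3, -3.3. τ = -1/pole → τ₁ = 3.333, τ₂ = 0.303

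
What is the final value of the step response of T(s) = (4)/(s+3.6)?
FVT: lim_{t→∞} y(t) = lim_{s→0} s*Y(s) where Y(s) = T(s)/s.
= lim_{s→0} T(s) = T(0) = num(0)/den(0) = 4/3.6 = 1.111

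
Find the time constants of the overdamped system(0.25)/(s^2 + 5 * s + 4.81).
Overdamped: real poles at -1.3, -3.7. τ = -1/pole → τ₁ = 0.7692, τ₂ = 0.2703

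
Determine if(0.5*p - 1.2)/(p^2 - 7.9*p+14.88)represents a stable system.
Denominator: p^2 - 7.9*p + 14.88 = (p - 4.8)(p - 3.1). Poles: 3.1, 4.8. All Re(p)<0: No (unstable)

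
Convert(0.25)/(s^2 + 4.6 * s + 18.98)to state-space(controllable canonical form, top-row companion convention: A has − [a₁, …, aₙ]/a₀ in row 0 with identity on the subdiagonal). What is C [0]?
Reachable canonical form: C = numerator coefficients (right-aligned, zero-padded to length n).
num = 0.25, C = [[0, 0.25]].
C[0] = 0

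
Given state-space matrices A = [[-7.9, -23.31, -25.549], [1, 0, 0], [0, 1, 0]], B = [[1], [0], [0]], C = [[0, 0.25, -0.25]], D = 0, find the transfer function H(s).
H(s) = C(sI - A)⁻¹B + D.
Characteristic polynomial det(sI - A) = s^3 + 7.9*s^2 + 23.31*s + 25.549.
Numerator from C·adj(sI-A)·B + D·det(sI-A) = 0.25*s - 0.25.
H(s) = (0.25*s - 0.25)/(s^3 + 7.9*s^2 + 23.31*s + 25.549)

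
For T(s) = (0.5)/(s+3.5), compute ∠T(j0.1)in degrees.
Substitute s = j*0.1: T(j0.1) = 0.142741 - 0.0040783j.
∠T(j0.1) = atan2(Im, Re) = atan2(-0.0040783, 0.142741) = -1.64°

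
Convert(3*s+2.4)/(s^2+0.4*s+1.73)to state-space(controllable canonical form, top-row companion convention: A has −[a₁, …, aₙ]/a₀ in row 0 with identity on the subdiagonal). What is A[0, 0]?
Reachable canonical form for den = s^2 + 0.4*s + 1.73: top row of A = -[a₁,a₂,...,aₙ]/a₀, ones on the subdiagonal, zeros elsewhere.
A = [[-0.4, -1.73], [1, 0]].
A[0,0] = -0.4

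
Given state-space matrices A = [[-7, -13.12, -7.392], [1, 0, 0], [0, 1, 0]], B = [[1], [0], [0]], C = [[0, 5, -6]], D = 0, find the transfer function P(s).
P(s) = C(sI - A)⁻¹B + D.
Characteristic polynomial det(sI - A) = s^3 + 7*s^2 + 13.12*s + 7.392.
Numerator from C·adj(sI-A)·B + D·det(sI-A) = 5*s - 6.
P(s) = (5*s - 6)/(s^3 + 7*s^2 + 13.12*s + 7.392)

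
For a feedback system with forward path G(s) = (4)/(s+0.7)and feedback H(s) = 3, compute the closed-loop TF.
Closed-loop T = G/(1+GH).
Numerator: G_num * H_den = 4.
Denominator: G_den * H_den + G_num * H_num = (s + 0.7) + (12) = s + 12.7.
T(s) = (4)/(s + 12.7)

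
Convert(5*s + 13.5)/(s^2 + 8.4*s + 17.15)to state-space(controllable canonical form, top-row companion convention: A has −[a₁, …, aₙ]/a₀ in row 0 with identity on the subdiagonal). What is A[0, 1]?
Reachable canonical form for den = s^2 + 8.4*s + 17.15: top row of A = -[a₁,a₂,...,aₙ]/a₀, ones on the subdiagonal, zeros elsewhere.
A = [[-8.4, -17.15], [1, 0]].
A[0,1] = -17.15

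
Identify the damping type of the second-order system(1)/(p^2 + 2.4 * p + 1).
Standard form: ωn²/(p²+2ζωn·p+ωn²) gives ωn=1, ζ=1.2.
Overdamped (ζ = 1.2 > 1)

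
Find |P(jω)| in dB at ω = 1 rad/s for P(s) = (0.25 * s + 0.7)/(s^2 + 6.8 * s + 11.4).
Substitute s = j*1: P(j1) = 0.0581606 - 0.0139896j.
|P(j1)| = sqrt(Re² + Im²) = 0.05982.
20*log₁₀(0.05982) = -24.46 dB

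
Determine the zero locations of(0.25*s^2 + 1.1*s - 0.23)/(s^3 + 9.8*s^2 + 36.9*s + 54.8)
Set numerator = 0: 0.25*s^2 + 1.1*s - 0.23 = 0.25*(s - 0.2)(s + 4.6) = 0 → Zeros: -4.6, 0.2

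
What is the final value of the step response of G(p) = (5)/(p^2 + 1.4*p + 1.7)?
FVT: lim_{t→∞} y(t) = lim_{p→0} p*Y(p) where Y(p) = G(p)/p.
= lim_{p→0} G(p) = G(0) = num(0)/den(0) = 5/1.7 = 2.941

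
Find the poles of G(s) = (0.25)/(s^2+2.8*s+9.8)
Set denominator = 0: s^2 + 2.8*s + 9.8 = 0 → Poles: -1.4 + 2.8j, -1.4 - 2.8j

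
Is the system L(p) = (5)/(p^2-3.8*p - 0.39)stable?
Denominator: p^2 - 3.8*p - 0.39 = (p - 3.9)(p + 0.1). Poles: -0.1, 3.9. All Re(p)<0: No (unstable)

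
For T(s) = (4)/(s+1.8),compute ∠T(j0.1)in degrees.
Substitute s = j*0.1: T(j0.1) = 2.21538 - 0.123077j.
∠T(j0.1) = atan2(Im, Re) = atan2(-0.123077, 2.21538) = -3.18°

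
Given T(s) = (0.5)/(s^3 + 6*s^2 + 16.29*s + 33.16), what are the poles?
Set denominator = 0: s^3 + 6*s^2 + 16.29*s + 33.16 = (s + 4)(s^2 + 2*s + 8.29) = 0 → Poles: -1 + 2.7j, -1 - 2.7j, -4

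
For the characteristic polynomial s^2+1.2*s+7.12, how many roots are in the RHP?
Poles: -0.6 + 2.6j, -0.6 - 2.6j. RHP poles (Re>0): 0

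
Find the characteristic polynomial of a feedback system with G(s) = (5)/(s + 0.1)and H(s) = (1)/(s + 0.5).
Characteristic poly = G_den * H_den + G_num * H_num = (s^2 + 0.6*s + 0.05) + (5) = s^2 + 0.6*s + 5.05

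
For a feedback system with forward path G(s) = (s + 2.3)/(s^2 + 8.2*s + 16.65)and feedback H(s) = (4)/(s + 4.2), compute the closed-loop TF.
Closed-loop T = G/(1+GH).
Numerator: G_num * H_den = s^2 + 6.5*s + 9.66.
Denominator: G_den * H_den + G_num * H_num = (s^3 + 12.4*s^2 + 51.09*s + 69.93) + (4*s + 9.2) = s^3 + 12.4*s^2 + 55.09*s + 79.13.
T(s) = (s^2 + 6.5*s + 9.66)/(s^3 + 12.4*s^2 + 55.09*s + 79.13)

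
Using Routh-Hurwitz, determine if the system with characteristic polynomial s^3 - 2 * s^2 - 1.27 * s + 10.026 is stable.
Routh array:
s^3: [1, -1.27]; s^2: [-2, 10.026]; s^1: [3.743]; s^0: [10.026]
First column: [1, -2, 3.743, 10.026]. Sign changes = 2.
No, unstable (2 RHP root(s))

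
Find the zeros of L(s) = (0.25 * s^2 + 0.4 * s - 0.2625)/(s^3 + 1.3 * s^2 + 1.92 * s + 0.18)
Set numerator = 0: 0.25*s^2 + 0.4*s - 0.2625 = 0.25*(s - 0.5)(s + 2.1) = 0 → Zeros: -2.1, 0.5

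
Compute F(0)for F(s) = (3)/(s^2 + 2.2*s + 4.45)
DC gain = F(0) = num(0)/den(0) = 3/4.45 = 0.6742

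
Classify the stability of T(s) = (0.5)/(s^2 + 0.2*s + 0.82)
Denominator: s^2 + 0.2*s + 0.82. Poles: -0.1 + 0.9j, -0.1 - 0.9j. Stable (all poles in LHP)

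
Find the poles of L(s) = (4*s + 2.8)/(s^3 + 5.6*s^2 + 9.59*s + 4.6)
Set denominator = 0: s^3 + 5.6*s^2 + 9.59*s + 4.6 = (s + 2.5)(s + 2.3)(s + 0.8) = 0 → Poles: -0.8, -2.3, -2.5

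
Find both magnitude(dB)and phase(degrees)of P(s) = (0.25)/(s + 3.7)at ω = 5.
Substitute s = j*5: P(j5) = 0.023908 - 0.0323081j.
|P| = 20*log₁₀(sqrt(Re²+Im²)) = -27.92 dB.
∠P = atan2(Im, Re) = -53.50°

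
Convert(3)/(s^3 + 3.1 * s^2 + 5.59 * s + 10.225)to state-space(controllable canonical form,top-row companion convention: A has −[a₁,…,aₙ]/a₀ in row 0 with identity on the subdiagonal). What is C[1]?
Reachable canonical form: C = numerator coefficients (right-aligned, zero-padded to length n).
num = 3, C = [[0, 0, 3]].
C[1] = 0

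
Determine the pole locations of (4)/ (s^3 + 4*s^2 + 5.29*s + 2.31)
Set denominator = 0: s^3 + 4*s^2 + 5.29*s + 2.31 = (s + 1.4)(s + 1.1)(s + 1.5) = 0 → Poles: -1.1, -1.4, -1.5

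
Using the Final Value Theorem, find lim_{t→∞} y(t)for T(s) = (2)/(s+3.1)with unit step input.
FVT: lim_{t→∞} y(t) = lim_{s→0} s*Y(s) where Y(s) = T(s)/s.
= lim_{s→0} T(s) = T(0) = num(0)/den(0) = 2/3.1 = 0.6452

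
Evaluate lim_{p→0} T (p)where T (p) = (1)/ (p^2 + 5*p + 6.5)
DC gain = T(0) = num(0)/den(0) = 1/6.5 = 0.1538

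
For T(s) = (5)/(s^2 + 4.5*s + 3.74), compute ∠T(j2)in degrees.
Substitute s = j*2: T(j2) = -0.016036 - 0.555092j.
∠T(j2) = atan2(Im, Re) = atan2(-0.555092, -0.016036) = -91.65°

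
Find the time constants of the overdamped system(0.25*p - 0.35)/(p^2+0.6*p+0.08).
Overdamped: real poles at -0.2, -0.4. τ = -1/pole → τ₁ = 5, τ₂ = 2.5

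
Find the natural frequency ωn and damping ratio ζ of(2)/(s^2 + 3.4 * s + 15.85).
Underdamped: complex pole -1.7 + 3.6j. ωn = |pole| = 3.981, ζ = -Re(pole)/ωn = 0.427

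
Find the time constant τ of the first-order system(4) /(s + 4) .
First-order system: τ = -1/pole. Pole = -4. τ = -1/(-4) = 0.25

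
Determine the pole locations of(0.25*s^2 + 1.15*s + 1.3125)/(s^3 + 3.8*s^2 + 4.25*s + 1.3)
Set denominator = 0: s^3 + 3.8*s^2 + 4.25*s + 1.3 = (s + 0.5)(s + 2)(s + 1.3) = 0 → Poles: -0.5, -1.3, -2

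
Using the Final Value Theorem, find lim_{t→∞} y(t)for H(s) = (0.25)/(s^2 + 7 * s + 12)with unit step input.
FVT: lim_{t→∞} y(t) = lim_{s→0} s*Y(s) where Y(s) = H(s)/s.
= lim_{s→0} H(s) = H(0) = num(0)/den(0) = 0.25/12 = 0.02083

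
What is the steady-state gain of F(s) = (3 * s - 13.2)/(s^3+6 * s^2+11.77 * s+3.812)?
DC gain = F(0) = num(0)/den(0) = -13.2/3.812 = -3.463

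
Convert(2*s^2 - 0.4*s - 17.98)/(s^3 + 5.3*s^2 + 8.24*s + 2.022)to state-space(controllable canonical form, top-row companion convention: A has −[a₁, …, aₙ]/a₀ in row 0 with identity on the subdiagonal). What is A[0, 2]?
Reachable canonical form for den = s^3 + 5.3*s^2 + 8.24*s + 2.022: top row of A = -[a₁,a₂,...,aₙ]/a₀, ones on the subdiagonal, zeros elsewhere.
A = [[-5.3, -8.24, -2.022], [1, 0, 0], [0, 1, 0]].
A[0,2] = -2.022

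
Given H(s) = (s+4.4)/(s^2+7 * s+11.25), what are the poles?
Set denominator = 0: s^2 + 7*s + 11.25 = (s + 4.5)(s + 2.5) = 0 → Poles: -2.5, -4.5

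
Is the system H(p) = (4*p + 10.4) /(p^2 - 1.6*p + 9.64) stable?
Denominator: p^2 - 1.6*p + 9.64. Poles: 0.8 + 3j, 0.8 - 3j. All Re(p)<0: No (unstable)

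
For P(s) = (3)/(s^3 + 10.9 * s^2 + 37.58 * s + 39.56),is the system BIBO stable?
Denominator: s^3 + 10.9*s^2 + 37.58*s + 39.56 = (s + 2)(s + 4.6)(s + 4.3). Poles: -2, -4.3, -4.6. All Re(p)<0: Yes (stable)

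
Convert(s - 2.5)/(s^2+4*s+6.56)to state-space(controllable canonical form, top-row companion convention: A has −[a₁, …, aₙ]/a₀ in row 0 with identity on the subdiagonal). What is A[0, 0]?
Reachable canonical form for den = s^2 + 4*s + 6.56: top row of A = -[a₁,a₂,...,aₙ]/a₀, ones on the subdiagonal, zeros elsewhere.
A = [[-4, -6.56], [1, 0]].
A[0,0] = -4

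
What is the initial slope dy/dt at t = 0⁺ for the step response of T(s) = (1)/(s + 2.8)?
IVT: y'(0⁺) = lim_{s→∞} s²·Y(s) = lim_{s→∞} s·T(s).
deg(num) = 0, deg(den) = 1, relative degree = 1, so s·T(s) → (leading num)/(leading den) = 1/1 = 1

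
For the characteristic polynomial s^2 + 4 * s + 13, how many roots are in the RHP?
Poles: -2 + 3j, -2 - 3j. RHP poles (Re>0): 0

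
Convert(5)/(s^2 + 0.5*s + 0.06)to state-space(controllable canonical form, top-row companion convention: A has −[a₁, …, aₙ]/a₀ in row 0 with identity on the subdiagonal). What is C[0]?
Reachable canonical form: C = numerator coefficients (right-aligned, zero-padded to length n).
num = 5, C = [[0, 5]].
C[0] = 0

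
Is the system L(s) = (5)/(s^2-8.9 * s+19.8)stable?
Denominator: s^2 - 8.9*s + 19.8 = (s - 4.4)(s - 4.5). Poles: 4.4, 4.5. All Re(p)<0: No (unstable)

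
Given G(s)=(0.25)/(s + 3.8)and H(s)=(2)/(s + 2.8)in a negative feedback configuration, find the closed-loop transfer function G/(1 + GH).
Closed-loop T = G/(1+GH).
Numerator: G_num * H_den = 0.25*s + 0.7.
Denominator: G_den * H_den + G_num * H_num = (s^2 + 6.6*s + 10.64) + (0.5) = s^2 + 6.6*s + 11.14.
T(s) = (0.25*s + 0.7)/(s^2 + 6.6*s + 11.14)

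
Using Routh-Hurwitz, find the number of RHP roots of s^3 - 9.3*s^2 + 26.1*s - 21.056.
Routh array:
s^3: [1, 26.1]; s^2: [-9.3, -21.056]; s^1: [23.8359]; s^0: [-21.056]
First column: [1, -9.3, 23.8359, -21.056]. Sign changes = RHP roots = 3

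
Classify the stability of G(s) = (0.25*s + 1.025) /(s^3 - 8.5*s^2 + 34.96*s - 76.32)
Denominator: s^3 - 8.5*s^2 + 34.96*s - 76.32 = (s - 4.5)(s^2 - 4*s + 16.96). Poles: 2 + 3.6j, 2 - 3.6j, 4.5. Unstable (3 pole(s) in RHP)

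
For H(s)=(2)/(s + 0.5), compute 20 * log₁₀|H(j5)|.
Substitute s = j*5: H(j5) = 0.039604 - 0.39604j.
|H(j5)| = sqrt(Re² + Im²) = 0.398.
20*log₁₀(0.398) = -8.00 dB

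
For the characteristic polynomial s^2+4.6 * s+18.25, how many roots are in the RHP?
Poles: -2.3 + 3.6j, -2.3 - 3.6j. RHP poles (Re>0): 0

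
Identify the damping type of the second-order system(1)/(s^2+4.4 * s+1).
Standard form: ωn²/(s²+2ζωn·s+ωn²) gives ωn=1, ζ=2.2.
Overdamped (ζ = 2.2 > 1)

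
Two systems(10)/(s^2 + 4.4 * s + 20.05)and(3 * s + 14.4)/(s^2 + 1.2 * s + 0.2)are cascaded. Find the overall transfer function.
Series: H = H₁ · H₂ = (n₁·n₂)/(d₁·d₂).
Num: n₁·n₂ = 30*s + 144. Den: d₁·d₂ = s^4 + 5.6*s^3 + 25.53*s^2 + 24.94*s + 4.01.
H(s) = (30*s + 144)/(s^4 + 5.6*s^3 + 25.53*s^2 + 24.94*s + 4.01)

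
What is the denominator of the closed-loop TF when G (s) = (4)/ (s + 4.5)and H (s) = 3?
Characteristic poly = G_den * H_den + G_num * H_num = (s + 4.5) + (12) = s + 16.5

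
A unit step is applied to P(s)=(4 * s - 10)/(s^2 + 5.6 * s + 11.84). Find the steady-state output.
FVT: lim_{t→∞} y(t) = lim_{s→0} s*Y(s) where Y(s) = P(s)/s.
= lim_{s→0} P(s) = P(0) = num(0)/den(0) = -10/11.84 = -0.8446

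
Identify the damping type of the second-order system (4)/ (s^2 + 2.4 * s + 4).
Standard form: ωn²/(s²+2ζωn·s+ωn²) gives ωn=2, ζ=0.6.
Underdamped (ζ = 0.6 < 1)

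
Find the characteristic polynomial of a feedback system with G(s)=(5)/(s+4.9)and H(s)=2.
Characteristic poly = G_den * H_den + G_num * H_num = (s + 4.9) + (10) = s + 14.9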